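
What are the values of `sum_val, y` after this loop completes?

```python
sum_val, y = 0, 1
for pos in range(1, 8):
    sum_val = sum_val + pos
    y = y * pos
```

Sum and factorial of 1 to 7
`sum_val, y` takes the values: (0, 1) → (1, 1) → (3, 1) → (3, 2) → (6, 2) → (6, 6) → (10, 6) → (10, 24) → (15, 24) → (15, 120) → (21, 120) → (21, 720) → (28, 720) → (28, 5040)

Answer: 28, 5040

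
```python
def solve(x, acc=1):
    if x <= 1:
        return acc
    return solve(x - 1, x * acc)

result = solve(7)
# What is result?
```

Accumulator trace (n, acc): (7, 1) -> (6, 7) -> (5, 42) -> (4, 210) -> (3, 840) -> (2, 2520) -> (1, 5040) -> return 5040

Answer: 5040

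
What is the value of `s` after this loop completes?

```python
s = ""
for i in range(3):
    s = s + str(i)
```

Concatenate digits 0 to 2
`s` takes the values: "" → "0" → "01" → "012"

Answer: "012"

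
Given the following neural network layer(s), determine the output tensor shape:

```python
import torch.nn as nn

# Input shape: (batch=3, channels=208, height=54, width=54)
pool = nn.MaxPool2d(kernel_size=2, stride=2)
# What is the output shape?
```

Input: (3, 208, 54, 54) -> Output: (3, 208, 27, 27)

Answer: (3, 208, 27, 27)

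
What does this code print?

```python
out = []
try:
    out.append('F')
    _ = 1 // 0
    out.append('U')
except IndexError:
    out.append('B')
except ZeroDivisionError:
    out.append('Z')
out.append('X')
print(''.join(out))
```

Execution trace: 'F' (try body) → 'Z' (except ZeroDivisionError) → 'X' (after the try/except). Output: FZX

Answer: FZX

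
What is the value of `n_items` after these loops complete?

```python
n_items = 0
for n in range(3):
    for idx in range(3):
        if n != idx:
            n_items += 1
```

3² - 3 (exclude diagonal)
`n_items` takes the values: 0 → 1 → 2 → 3 → 4 → 5 → 6

Answer: 6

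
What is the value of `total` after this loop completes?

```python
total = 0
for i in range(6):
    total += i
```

Sum of 0 to 5 = 15
`total` takes the values: 0 → 1 → 3 → 6 → 10 → 15

Answer: 15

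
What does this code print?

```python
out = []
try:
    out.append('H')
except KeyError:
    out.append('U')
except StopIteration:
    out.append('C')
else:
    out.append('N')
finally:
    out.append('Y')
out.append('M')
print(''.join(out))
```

Execution trace: 'H' (try body, no exception) → 'N' (else) → 'Y' (finally) → 'M' (after the try/except). Output: HNYM

Answer: HNYM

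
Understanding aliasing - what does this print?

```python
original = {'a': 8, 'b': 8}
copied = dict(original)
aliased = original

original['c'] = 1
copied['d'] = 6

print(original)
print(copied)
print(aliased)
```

Key concept: dict() creates copy, assignment creates alias.
Step by step:
`original = {'a': 8, 'b': 8}` → original = {'a': 8, 'b': 8}
`copied = dict(original)` → copied = {'a': 8, 'b': 8}
`aliased = original` → aliased = {'a': 8, 'b': 8} (same object as original)
`original['c'] = 1` → original = {'a': 8, 'b': 8, 'c': 1} (same object as aliased); aliased = {'a': 8, 'b': 8, 'c': 1} (same object as original)
`copied['d'] = 6` → copied = {'a': 8, 'b': 8, 'd': 6}
`print(original)` → prints {'a': 8, 'b': 8, 'c': 1}
`print(copied)` → prints {'a': 8, 'b': 8, 'd': 6}
`print(aliased)` → prints {'a': 8, 'b': 8, 'c': 1}

Answer:
{'a': 8, 'b': 8, 'c': 1}
{'a': 8, 'b': 8, 'd': 6}
{'a': 8, 'b': 8, 'c': 1}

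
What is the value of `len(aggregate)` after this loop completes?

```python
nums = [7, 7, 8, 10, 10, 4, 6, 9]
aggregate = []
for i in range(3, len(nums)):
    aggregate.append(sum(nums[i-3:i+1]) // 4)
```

Number of 4-element averages
`aggregate` takes the values: [] → [8] → [8, 8] → [8, 8, 8] → [8, 8, 8, 7] → [8, 8, 8, 7, 7]
So `len(aggregate)` = 5

Answer: 5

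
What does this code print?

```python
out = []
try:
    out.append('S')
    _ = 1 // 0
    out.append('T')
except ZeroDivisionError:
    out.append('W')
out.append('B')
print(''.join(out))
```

Execution trace: 'S' (try body) → 'W' (except ZeroDivisionError) → 'B' (after the try/except). Output: SWB

Answer: SWB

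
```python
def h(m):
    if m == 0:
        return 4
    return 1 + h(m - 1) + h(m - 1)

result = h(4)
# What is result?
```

h(m) = 1 + 2·h(m-1), h(0)=4. Closed form: (4+1)·2^4 - 1 = 79.

Answer: 79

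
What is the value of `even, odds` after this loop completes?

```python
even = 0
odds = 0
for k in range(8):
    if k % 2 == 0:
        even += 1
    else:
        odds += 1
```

Count evens and odds in range(8)
`even, odds` takes the values: (0, 0) → (1, 0) → (1, 1) → (2, 1) → (2, 2) → (3, 2) → (3, 3) → (4, 3) → (4, 4)

Answer: 4, 4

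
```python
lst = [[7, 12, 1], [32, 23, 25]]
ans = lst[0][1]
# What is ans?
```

Trace:
`lst = [[7, 12, 1], [32, 23, 25]]` → lst = [[7, 12, 1], [32, 23, 25]]
`ans = lst[0][1]` → ans = 12
So ans = 12

Answer: 12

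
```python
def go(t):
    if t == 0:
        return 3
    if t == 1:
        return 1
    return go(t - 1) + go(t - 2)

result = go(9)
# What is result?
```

Build up from base cases: go(0)=3, go(1)=1, go(2)=4, go(3)=5, go(4)=9, go(5)=14, go(6)=23, ..., go(9)=97

Answer: 97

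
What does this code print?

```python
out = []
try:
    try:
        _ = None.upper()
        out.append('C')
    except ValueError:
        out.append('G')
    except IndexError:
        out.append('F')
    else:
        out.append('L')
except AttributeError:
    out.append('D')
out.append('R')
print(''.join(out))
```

Execution trace: 'D' (outer except AttributeError) → 'R' (after the try/except). Output: DR

Answer: DR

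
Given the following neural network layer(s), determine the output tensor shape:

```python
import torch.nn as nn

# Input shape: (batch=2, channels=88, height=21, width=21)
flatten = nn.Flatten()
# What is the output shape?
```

Input: (2, 88, 21, 21) -> Output: (2, 38808)

Answer: (2, 38808)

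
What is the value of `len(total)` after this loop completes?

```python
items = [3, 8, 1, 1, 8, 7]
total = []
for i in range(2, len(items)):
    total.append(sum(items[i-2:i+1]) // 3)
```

Number of 3-element averages
`total` takes the values: [] → [4] → [4, 3] → [4, 3, 3] → [4, 3, 3, 5]
So `len(total)` = 4

Answer: 4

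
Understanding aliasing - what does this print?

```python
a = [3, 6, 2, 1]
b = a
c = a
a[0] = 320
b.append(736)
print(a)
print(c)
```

Key concept: multiple aliases.
Step by step:
`a = [3, 6, 2, 1]` → a = [3, 6, 2, 1]
`b = a` → b = [3, 6, 2, 1] (same object as a)
`c = a` → c = [3, 6, 2, 1] (same object as a, b)
`a[0] = 320` → a = [320, 6, 2, 1] (same object as b, c); b = [320, 6, 2, 1] (same object as a, c); c = [320, 6, 2, 1] (same object as a, b)
`b.append(736)` → a = [320, 6, 2, 1, 736] (same object as b, c); b = [320, 6, 2, 1, 736] (same object as a, c); c = [320, 6, 2, 1, 736] (same object as a, b)
`print(a)` → prints [320, 6, 2, 1, 736]
`print(c)` → prints [320, 6, 2, 1, 736]

Answer:
[320, 6, 2, 1, 736]
[320, 6, 2, 1, 736]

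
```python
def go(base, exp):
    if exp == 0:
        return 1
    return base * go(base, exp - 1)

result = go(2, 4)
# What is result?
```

go(2, 4) = 2 * 2 * 2 * 2 = 16

Answer: 16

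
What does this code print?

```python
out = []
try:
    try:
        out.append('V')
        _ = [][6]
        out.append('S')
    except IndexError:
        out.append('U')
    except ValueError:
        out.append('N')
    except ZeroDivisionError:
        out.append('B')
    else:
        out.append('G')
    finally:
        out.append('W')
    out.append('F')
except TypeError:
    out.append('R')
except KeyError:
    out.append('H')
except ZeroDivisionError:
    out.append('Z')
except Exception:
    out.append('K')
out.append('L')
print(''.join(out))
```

Execution trace: 'V' (inner try body) → 'U' (inner except IndexError) → 'W' (inner finally) → 'F' (try body, no exception) → 'L' (after the try/except). Output: VUWFL

Answer: VUWFL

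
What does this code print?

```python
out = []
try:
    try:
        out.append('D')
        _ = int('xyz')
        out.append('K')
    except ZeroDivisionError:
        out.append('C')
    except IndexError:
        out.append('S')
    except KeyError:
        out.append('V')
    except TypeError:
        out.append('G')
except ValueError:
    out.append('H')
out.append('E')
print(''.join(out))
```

Execution trace: 'D' (try body) → 'H' (outer except ValueError) → 'E' (after the try/except). Output: DHE

Answer: DHE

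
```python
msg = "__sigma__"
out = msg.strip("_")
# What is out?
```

Trace:
`msg = "__sigma__"` → msg = '__sigma__'
`out = msg.strip("_")` → out = 'sigma'
So out = 'sigma'

Answer: 'sigma'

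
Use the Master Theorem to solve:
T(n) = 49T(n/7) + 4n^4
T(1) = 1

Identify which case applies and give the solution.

a=49, b=7, f(n)=4n^4. log_7(49) = 2. Since c=4 > 2 and the regularity condition holds (49(n/7)^4 = (49/7^4)n^4 with 49/7^4 < 1), Case 3 applies: T(n) = Θ(f(n)) = O(n^4).

Answer: O(n^4) - Case 3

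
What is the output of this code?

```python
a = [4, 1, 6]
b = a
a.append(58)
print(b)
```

Key concept: basic list aliasing.
Step by step:
`a = [4, 1, 6]` → a = [4, 1, 6]
`b = a` → b = [4, 1, 6] (same object as a)
`a.append(58)` → a = [4, 1, 6, 58] (same object as b); b = [4, 1, 6, 58] (same object as a)
`print(b)` → prints [4, 1, 6, 58]

Answer: [4, 1, 6, 58]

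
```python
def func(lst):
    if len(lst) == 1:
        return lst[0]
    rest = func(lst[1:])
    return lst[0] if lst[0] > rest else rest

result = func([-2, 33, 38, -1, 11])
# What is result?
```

Recursive max over [-2, 33, 38, -1, 11] = 38

Answer: 38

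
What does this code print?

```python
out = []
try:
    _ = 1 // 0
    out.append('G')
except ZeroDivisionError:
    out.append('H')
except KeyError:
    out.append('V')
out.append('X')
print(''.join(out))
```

Execution trace: 'H' (except ZeroDivisionError) → 'X' (after the try/except). Output: HX

Answer: HX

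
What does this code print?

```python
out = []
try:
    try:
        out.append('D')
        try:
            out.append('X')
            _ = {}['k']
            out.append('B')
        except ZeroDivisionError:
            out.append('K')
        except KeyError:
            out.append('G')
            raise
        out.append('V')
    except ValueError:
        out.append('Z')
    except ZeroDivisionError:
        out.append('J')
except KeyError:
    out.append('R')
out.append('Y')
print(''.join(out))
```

Execution trace: 'D' (try body) → 'X' (inner try body) → 'G' (inner except KeyError) → 'R' (outer except KeyError) → 'Y' (after the try/except). Output: DXGRY

Answer: DXGRY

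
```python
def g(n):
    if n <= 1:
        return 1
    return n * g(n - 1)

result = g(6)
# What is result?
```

g(6) = 6 * 5 * 4 * 3 * 2 * 1 = 720

Answer: 720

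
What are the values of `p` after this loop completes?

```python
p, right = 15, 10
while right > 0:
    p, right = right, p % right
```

GCD of 15 and 10
`p` takes the values: 15 → 10 → 5

Answer: 5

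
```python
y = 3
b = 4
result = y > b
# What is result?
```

Trace:
`y = 3` → y = 3
`b = 4` → b = 4
`result = y > b` → result = False
So result = False

Answer: False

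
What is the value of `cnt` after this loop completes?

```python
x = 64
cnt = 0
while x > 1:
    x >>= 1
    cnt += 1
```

Count right shifts until 1
`cnt` takes the values: 0 → 1 → 2 → 3 → 4 → 5 → 6

Answer: 6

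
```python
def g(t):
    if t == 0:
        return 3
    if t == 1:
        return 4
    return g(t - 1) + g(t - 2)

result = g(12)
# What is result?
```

Build up from base cases: g(0)=3, g(1)=4, g(2)=7, g(3)=11, g(4)=18, g(5)=29, g(6)=47, ..., g(12)=843

Answer: 843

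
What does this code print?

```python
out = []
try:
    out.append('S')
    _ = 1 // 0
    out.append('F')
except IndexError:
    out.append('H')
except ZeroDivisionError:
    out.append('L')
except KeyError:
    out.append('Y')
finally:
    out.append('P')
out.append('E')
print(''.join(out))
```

Execution trace: 'S' (try body) → 'L' (except ZeroDivisionError) → 'P' (finally) → 'E' (after the try/except). Output: SLPE

Answer: SLPE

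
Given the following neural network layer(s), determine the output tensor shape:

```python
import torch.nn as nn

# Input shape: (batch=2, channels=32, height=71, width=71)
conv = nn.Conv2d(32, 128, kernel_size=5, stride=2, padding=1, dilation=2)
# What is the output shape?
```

Input: (2, 32, 71, 71) -> Output: (2, 128, 33, 33)

Answer: (2, 128, 33, 33)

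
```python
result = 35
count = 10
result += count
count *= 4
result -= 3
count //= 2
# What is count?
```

Trace:
`result = 35` → result = 35
`count = 10` → count = 10
`result += count` → result = 45
`count *= 4` → count = 40
`result -= 3` → result = 42
`count //= 2` → count = 20
So count = 20

Answer: 20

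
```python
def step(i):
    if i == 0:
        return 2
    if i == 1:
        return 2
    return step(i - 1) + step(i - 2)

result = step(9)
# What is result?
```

Build up from base cases: step(0)=2, step(1)=2, step(2)=4, step(3)=6, step(4)=10, step(5)=16, step(6)=26, ..., step(9)=110

Answer: 110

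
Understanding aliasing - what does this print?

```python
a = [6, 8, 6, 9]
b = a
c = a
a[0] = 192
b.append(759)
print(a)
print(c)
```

Key concept: multiple aliases.
Step by step:
`a = [6, 8, 6, 9]` → a = [6, 8, 6, 9]
`b = a` → b = [6, 8, 6, 9] (same object as a)
`c = a` → c = [6, 8, 6, 9] (same object as a, b)
`a[0] = 192` → a = [192, 8, 6, 9] (same object as b, c); b = [192, 8, 6, 9] (same object as a, c); c = [192, 8, 6, 9] (same object as a, b)
`b.append(759)` → a = [192, 8, 6, 9, 759] (same object as b, c); b = [192, 8, 6, 9, 759] (same object as a, c); c = [192, 8, 6, 9, 759] (same object as a, b)
`print(a)` → prints [192, 8, 6, 9, 759]
`print(c)` → prints [192, 8, 6, 9, 759]

Answer:
[192, 8, 6, 9, 759]
[192, 8, 6, 9, 759]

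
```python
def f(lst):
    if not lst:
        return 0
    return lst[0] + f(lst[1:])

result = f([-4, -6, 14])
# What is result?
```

(-4) + (-6) + 14 + 0 = 4

Answer: 4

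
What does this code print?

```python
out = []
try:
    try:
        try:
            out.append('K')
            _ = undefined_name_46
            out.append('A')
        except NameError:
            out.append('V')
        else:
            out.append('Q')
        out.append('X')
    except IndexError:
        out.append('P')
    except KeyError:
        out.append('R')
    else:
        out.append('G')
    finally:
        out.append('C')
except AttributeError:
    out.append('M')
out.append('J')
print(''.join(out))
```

Execution trace: 'K' (inner try body) → 'V' (inner except NameError) → 'X' (try body, no exception) → 'G' (else) → 'C' (finally) → 'J' (after the try/except). Output: KVXGCJ

Answer: KVXGCJ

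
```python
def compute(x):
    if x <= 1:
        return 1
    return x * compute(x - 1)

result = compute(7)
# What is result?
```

compute(7) = 7 * 6 * 5 * 4 * 3 * 2 * 1 = 5040

Answer: 5040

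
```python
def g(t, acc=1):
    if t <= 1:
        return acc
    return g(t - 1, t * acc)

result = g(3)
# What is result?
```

Accumulator trace (n, acc): (3, 1) -> (2, 3) -> (1, 6) -> return 6

Answer: 6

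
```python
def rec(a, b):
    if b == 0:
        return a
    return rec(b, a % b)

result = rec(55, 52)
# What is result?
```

rec(55, 52) -> rec(52, 3) -> rec(3, 1) -> rec(1, 0) -> 1

Answer: 1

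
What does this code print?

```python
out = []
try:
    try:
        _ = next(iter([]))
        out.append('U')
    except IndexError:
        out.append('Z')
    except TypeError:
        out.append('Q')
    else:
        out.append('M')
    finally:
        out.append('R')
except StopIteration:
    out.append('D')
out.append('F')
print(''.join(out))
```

Execution trace: 'R' (finally) → 'D' (outer except StopIteration) → 'F' (after the try/except). Output: RDF

Answer: RDF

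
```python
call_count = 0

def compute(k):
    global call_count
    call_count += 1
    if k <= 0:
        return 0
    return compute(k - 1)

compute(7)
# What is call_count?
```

Linear recursion stepping by 1: 8 calls from k=7 down to ≤0.

Answer: 8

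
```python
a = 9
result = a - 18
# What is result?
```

Trace:
`a = 9` → a = 9
`result = a - 18` → result = -9
So result = -9

Answer: -9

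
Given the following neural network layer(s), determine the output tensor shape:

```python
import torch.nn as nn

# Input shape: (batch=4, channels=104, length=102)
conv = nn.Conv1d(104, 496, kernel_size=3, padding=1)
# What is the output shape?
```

Input: (4, 104, 102) -> Output: (4, 496, 102)

Answer: (4, 496, 102)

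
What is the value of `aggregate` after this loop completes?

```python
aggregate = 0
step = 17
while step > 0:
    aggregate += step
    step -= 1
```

Sum 17 down to 1
`aggregate` takes the values: 0 → 17 → 33 → 48 → 62 → 75 → 87 → 98 → 108 → 117 → 125 → 132 → 138 → 143 → 147 → 150 → 152 → 153

Answer: 153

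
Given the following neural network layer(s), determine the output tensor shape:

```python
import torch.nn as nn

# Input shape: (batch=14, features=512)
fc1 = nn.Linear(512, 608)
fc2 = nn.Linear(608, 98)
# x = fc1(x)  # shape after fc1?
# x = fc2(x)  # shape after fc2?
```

Input: (14, 512) -> after fc1: (14, 608) -> Output: (14, 98)

Answer: (14, 98)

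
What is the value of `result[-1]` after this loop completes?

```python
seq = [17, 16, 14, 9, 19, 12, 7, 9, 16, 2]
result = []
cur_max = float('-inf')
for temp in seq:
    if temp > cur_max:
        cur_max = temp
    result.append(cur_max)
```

Running max ends at 19
`result` takes the values: [] → [17] → [17, 17] → [17, 17, 17] → [17, 17, 17, 17] → [17, 17, 17, 17, 19] → [17, 17, 17, 17, 19, 19] → [17, 17, 17, 17, 19, 19, 19] → [17, 17, 17, 17, 19, 19, 19, 19] → [17, 17, 17, 17, 19, 19, 19, 19, 19] → [17, 17, 17, 17, 19, 19, 19, 19, 19, 19]
So `result[-1]` = 19

Answer: 19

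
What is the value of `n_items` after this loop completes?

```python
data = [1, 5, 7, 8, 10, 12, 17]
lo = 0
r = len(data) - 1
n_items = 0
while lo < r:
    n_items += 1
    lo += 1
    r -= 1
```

Iterations until pointers meet (list length 7)
`n_items` takes the values: 0 → 1 → 2 → 3

Answer: 3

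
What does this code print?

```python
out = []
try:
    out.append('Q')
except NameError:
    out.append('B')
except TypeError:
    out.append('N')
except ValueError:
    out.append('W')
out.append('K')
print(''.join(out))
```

Execution trace: 'Q' (try body, no exception) → 'K' (after the try/except). Output: QK

Answer: QK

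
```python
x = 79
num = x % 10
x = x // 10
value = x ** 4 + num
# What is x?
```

Trace:
`x = 79` → x = 79
`num = x % 10` → num = 9
`x = x // 10` → x = 7
`value = x ** 4 + num` → value = 2410
So x = 7

Answer: 7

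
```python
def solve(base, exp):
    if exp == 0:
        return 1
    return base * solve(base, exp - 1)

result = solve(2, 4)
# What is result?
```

solve(2, 4) = 2 * 2 * 2 * 2 = 16

Answer: 16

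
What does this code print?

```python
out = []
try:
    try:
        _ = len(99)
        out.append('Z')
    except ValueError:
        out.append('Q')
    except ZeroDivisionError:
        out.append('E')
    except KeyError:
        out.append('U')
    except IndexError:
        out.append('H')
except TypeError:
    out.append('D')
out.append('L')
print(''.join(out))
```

Execution trace: 'D' (outer except TypeError) → 'L' (after the try/except). Output: DL

Answer: DL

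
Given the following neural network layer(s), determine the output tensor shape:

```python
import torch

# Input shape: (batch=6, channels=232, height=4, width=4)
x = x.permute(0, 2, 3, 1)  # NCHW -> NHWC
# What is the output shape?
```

Input: (6, 232, 4, 4) -> Output: (6, 4, 4, 232)

Answer: (6, 4, 4, 232)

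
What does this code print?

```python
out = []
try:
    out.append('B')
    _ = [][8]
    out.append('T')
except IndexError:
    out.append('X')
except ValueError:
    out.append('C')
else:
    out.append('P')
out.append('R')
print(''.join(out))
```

Execution trace: 'B' (try body) → 'X' (except IndexError) → 'R' (after the try/except). Output: BXR

Answer: BXR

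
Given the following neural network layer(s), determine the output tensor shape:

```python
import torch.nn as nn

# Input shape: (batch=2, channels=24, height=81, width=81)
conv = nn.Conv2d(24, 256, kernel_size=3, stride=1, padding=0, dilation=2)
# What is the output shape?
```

Input: (2, 24, 81, 81) -> Output: (2, 256, 77, 77)

Answer: (2, 256, 77, 77)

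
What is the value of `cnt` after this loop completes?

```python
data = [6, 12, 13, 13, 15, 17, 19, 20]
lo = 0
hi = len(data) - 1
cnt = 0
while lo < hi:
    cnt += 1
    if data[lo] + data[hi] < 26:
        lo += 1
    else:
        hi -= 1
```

Steps to find pair summing to 26
`cnt` takes the values: 0 → 1 → 2 → 3 → 4 → 5 → 6 → 7

Answer: 7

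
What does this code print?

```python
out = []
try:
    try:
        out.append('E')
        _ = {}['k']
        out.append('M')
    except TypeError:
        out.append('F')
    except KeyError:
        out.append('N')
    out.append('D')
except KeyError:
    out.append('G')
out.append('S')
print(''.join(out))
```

Execution trace: 'E' (inner try body) → 'N' (inner except KeyError) → 'D' (try body, no exception) → 'S' (after the try/except). Output: ENDS

Answer: ENDS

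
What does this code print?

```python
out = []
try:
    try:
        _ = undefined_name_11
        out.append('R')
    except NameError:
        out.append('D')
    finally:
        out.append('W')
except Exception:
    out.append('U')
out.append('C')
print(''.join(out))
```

Execution trace: 'D' (inner except NameError) → 'W' (inner finally) → 'C' (after the try/except). Output: DWC

Answer: DWC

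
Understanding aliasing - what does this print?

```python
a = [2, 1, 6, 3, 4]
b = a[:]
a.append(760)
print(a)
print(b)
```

Key concept: slice [:] creates copy.
Step by step:
`a = [2, 1, 6, 3, 4]` → a = [2, 1, 6, 3, 4]
`b = a[:]` → b = [2, 1, 6, 3, 4]
`a.append(760)` → a = [2, 1, 6, 3, 4, 760]
`print(a)` → prints [2, 1, 6, 3, 4, 760]
`print(b)` → prints [2, 1, 6, 3, 4]

Answer:
[2, 1, 6, 3, 4, 760]
[2, 1, 6, 3, 4]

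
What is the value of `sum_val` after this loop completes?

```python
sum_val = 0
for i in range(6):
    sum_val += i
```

Sum of 0 to 5 = 15
`sum_val` takes the values: 0 → 1 → 3 → 6 → 10 → 15

Answer: 15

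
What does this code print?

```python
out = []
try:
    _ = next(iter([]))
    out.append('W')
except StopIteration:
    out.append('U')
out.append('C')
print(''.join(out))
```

Execution trace: 'U' (except StopIteration) → 'C' (after the try/except). Output: UC

Answer: UC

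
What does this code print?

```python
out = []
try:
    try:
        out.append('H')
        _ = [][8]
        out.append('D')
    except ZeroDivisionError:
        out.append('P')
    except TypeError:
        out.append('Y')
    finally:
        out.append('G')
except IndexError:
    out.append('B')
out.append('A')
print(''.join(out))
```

Execution trace: 'H' (try body) → 'G' (finally) → 'B' (outer except IndexError) → 'A' (after the try/except). Output: HGBA

Answer: HGBA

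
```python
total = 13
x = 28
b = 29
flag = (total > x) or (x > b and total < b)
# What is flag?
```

Trace:
`total = 13` → total = 13
`x = 28` → x = 28
`b = 29` → b = 29
`flag = (total > x) or (x > b and total < b)` → flag = False
So flag = False

Answer: False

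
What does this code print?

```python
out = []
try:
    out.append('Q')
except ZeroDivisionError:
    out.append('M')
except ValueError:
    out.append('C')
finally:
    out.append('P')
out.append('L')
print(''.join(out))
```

Execution trace: 'Q' (try body, no exception) → 'P' (finally) → 'L' (after the try/except). Output: QPL

Answer: QPL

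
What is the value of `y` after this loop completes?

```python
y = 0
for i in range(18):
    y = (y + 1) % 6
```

Increment mod 6, 18 times = 0
`y` takes the values: 0 → 1 → 2 → 3 → 4 → 5 → 0 → 1 → 2 → 3 → 4 → 5 → 0 → 1 → 2 → 3 → 4 → 5 → 0

Answer: 0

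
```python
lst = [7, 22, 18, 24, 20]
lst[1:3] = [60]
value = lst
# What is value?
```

Trace:
`lst = [7, 22, 18, 24, 20]` → lst = [7, 22, 18, 24, 20]
`lst[1:3] = [60]` → lst = [7, 60, 24, 20]
`value = lst` → value = [7, 60, 24, 20]
So value = [7, 60, 24, 20]

Answer: [7, 60, 24, 20]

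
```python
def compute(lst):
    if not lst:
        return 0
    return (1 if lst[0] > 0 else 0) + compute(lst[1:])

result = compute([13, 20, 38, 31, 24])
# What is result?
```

Count of positive elements in [13, 20, 38, 31, 24] = 5

Answer: 5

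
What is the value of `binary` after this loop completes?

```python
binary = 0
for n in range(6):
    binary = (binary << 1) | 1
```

Build 6 consecutive 1-bits: 0b111111
`binary` takes the values: 0 → 1 → 3 → 7 → 15 → 31 → 63

Answer: 63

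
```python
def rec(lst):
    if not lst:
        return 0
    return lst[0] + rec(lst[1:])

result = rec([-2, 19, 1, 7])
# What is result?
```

(-2) + 19 + 1 + 7 + 0 = 25

Answer: 25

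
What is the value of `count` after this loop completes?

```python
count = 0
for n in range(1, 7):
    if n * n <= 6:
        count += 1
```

Count numbers where n² ≤ 6
`count` takes the values: 0 → 1 → 2

Answer: 2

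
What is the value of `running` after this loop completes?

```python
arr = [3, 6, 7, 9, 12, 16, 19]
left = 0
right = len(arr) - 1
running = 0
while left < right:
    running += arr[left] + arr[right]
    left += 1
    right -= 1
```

Sum of pairs from ends
`running` takes the values: 0 → 22 → 44 → 63

Answer: 63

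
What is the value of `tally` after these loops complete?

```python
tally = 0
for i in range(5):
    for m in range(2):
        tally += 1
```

5 * 2 = 10
`tally` takes the values: 0 → 1 → 2 → 3 → 4 → 5 → 6 → 7 → 8 → 9 → 10

Answer: 10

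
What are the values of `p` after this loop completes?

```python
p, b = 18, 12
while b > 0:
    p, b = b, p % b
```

GCD of 18 and 12
`p` takes the values: 18 → 12 → 6

Answer: 6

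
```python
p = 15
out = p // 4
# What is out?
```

Trace:
`p = 15` → p = 15
`out = p // 4` → out = 3
So out = 3

Answer: 3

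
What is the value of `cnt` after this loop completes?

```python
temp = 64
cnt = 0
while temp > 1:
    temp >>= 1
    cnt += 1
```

Count right shifts until 1
`cnt` takes the values: 0 → 1 → 2 → 3 → 4 → 5 → 6

Answer: 6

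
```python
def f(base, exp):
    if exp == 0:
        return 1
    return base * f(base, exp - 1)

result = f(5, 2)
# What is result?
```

f(5, 2) = 5 * 5 = 25

Answer: 25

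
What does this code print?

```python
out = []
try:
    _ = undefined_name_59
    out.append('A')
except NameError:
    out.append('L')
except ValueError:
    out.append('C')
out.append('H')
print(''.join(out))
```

Execution trace: 'L' (except NameError) → 'H' (after the try/except). Output: LH

Answer: LH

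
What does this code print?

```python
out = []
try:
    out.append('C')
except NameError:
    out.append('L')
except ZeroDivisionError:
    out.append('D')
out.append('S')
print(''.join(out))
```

Execution trace: 'C' (try body, no exception) → 'S' (after the try/except). Output: CS

Answer: CS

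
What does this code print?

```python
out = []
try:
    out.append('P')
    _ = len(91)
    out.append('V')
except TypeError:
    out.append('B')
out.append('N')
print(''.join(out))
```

Execution trace: 'P' (try body) → 'B' (except TypeError) → 'N' (after the try/except). Output: PBN

Answer: PBN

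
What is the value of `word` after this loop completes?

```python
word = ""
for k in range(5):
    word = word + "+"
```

Repeat '+' 5 times
`word` takes the values: "" → "+" → "++" → "+++" → "++++" → "+++++"

Answer: "+++++"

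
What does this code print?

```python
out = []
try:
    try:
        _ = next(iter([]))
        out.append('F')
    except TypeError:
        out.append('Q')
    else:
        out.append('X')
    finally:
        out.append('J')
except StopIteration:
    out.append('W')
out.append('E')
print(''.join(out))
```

Execution trace: 'J' (finally) → 'W' (outer except StopIteration) → 'E' (after the try/except). Output: JWE

Answer: JWE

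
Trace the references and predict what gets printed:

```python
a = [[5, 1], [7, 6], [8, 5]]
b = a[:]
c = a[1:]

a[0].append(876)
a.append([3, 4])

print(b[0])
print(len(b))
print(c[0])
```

Key concept: slice with nested mutation.
Step by step:
`a = [[5, 1], [7, 6], [8, 5]]` → a = [[5, 1], [7, 6], [8, 5]]
`b = a[:]` → b = [[5, 1], [7, 6], [8, 5]]
`c = a[1:]` → c = [[7, 6], [8, 5]]
`a[0].append(876)` → a = [[5, 1, 876], [7, 6], [8, 5]]; b = [[5, 1, 876], [7, 6], [8, 5]]
`a.append([3, 4])` → a = [[5, 1, 876], [7, 6], [8, 5], [3, 4]]
`print(b[0])` → prints [5, 1, 876]
`print(len(b))` → prints 3
`print(c[0])` → prints [7, 6]

Answer:
[5, 1, 876]
3
[7, 6]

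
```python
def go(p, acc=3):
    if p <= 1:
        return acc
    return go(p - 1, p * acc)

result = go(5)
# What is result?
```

Accumulator trace (n, acc): (5, 3) -> (4, 15) -> (3, 60) -> (2, 180) -> (1, 360) -> return 360

Answer: 360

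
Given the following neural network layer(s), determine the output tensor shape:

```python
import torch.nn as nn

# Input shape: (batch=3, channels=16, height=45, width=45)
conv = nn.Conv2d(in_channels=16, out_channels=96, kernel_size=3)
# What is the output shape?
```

Input: (3, 16, 45, 45) -> Output: (3, 96, 43, 43)

Answer: (3, 96, 43, 43)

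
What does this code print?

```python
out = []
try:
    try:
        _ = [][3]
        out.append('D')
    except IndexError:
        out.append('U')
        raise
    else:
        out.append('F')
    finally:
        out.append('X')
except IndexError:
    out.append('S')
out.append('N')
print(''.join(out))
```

Execution trace: 'U' (inner except IndexError) → 'X' (inner finally) → 'S' (outer except IndexError) → 'N' (after the try/except). Output: UXSN

Answer: UXSN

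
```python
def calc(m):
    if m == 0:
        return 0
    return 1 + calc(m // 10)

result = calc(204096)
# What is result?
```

Count of digits of 204096: 6

Answer: 6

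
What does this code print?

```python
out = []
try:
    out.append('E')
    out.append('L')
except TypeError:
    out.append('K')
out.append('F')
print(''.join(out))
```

Execution trace: 'E' (try body) → 'L' (try body, no exception) → 'F' (after the try/except). Output: ELF

Answer: ELF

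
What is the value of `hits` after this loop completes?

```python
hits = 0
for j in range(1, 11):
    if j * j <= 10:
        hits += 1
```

Count numbers where j² ≤ 10
`hits` takes the values: 0 → 1 → 2 → 3

Answer: 3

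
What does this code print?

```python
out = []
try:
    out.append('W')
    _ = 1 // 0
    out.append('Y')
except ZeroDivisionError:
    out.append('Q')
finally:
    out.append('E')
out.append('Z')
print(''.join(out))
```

Execution trace: 'W' (try body) → 'Q' (except ZeroDivisionError) → 'E' (finally) → 'Z' (after the try/except). Output: WQEZ

Answer: WQEZ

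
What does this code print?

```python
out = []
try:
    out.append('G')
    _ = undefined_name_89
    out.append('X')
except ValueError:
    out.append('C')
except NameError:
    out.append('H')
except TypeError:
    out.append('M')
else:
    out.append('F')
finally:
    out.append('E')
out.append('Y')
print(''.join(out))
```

Execution trace: 'G' (try body) → 'H' (except NameError) → 'E' (finally) → 'Y' (after the try/except). Output: GHEY

Answer: GHEY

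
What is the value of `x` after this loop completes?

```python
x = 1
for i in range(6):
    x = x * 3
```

Multiply by 3, 6 times: 1 * 3^6 = 729
`x` takes the values: 1 → 3 → 9 → 27 → 81 → 243 → 729

Answer: 729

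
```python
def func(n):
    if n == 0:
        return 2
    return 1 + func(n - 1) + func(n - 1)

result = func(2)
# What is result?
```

func(n) = 1 + 2·func(n-1), func(0)=2. Closed form: (2+1)·2^2 - 1 = 11.

Answer: 11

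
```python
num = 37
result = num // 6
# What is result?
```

Trace:
`num = 37` → num = 37
`result = num // 6` → result = 6
So result = 6

Answer: 6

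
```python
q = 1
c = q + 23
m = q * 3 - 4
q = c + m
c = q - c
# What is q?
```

Trace:
`q = 1` → q = 1
`c = q + 23` → c = 24
`m = q * 3 - 4` → m = -1
`q = c + m` → q = 23
`c = q - c` → c = -1
So q = 23

Answer: 23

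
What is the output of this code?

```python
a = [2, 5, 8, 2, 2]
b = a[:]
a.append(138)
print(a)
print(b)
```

Key concept: slice [:] creates copy.
Step by step:
`a = [2, 5, 8, 2, 2]` → a = [2, 5, 8, 2, 2]
`b = a[:]` → b = [2, 5, 8, 2, 2]
`a.append(138)` → a = [2, 5, 8, 2, 2, 138]
`print(a)` → prints [2, 5, 8, 2, 2, 138]
`print(b)` → prints [2, 5, 8, 2, 2]

Answer:
[2, 5, 8, 2, 2, 138]
[2, 5, 8, 2, 2]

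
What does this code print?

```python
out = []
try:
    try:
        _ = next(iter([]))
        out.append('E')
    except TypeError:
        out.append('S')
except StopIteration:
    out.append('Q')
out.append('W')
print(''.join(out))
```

Execution trace: 'Q' (outer except StopIteration) → 'W' (after the try/except). Output: QW

Answer: QW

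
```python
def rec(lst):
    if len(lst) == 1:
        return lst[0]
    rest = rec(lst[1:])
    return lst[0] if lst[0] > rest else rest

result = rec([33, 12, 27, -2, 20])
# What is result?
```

Recursive max over [33, 12, 27, -2, 20] = 33

Answer: 33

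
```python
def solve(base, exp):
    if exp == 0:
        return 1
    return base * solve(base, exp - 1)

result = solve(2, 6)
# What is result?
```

solve(2, 6) = 2 * 2 * 2 * 2 * 2 * 2 = 64

Answer: 64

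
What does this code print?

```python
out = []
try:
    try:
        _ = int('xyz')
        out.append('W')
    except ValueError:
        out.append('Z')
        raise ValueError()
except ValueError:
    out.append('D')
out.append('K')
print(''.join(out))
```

Execution trace: 'Z' (except ValueError) → 'D' (outer except ValueError) → 'K' (after the try/except). Output: ZDK

Answer: ZDK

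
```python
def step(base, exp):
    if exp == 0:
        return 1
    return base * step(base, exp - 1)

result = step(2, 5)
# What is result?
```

step(2, 5) = 2 * 2 * 2 * 2 * 2 = 32

Answer: 32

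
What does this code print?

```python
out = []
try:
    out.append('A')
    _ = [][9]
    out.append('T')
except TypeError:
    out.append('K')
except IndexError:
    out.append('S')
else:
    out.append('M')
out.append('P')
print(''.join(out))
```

Execution trace: 'A' (try body) → 'S' (except IndexError) → 'P' (after the try/except). Output: ASP

Answer: ASP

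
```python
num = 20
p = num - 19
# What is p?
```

Trace:
`num = 20` → num = 20
`p = num - 19` → p = 1
So p = 1

Answer: 1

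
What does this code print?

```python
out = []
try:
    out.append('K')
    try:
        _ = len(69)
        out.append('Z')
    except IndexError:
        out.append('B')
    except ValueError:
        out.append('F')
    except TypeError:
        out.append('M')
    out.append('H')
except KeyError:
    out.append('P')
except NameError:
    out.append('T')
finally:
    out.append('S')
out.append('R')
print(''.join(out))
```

Execution trace: 'K' (try body) → 'M' (inner except TypeError) → 'H' (try body, no exception) → 'S' (finally) → 'R' (after the try/except). Output: KMHSR

Answer: KMHSR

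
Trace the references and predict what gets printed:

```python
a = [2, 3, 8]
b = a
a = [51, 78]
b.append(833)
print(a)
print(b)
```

Key concept: rebinding vs mutation: a is rebound to a new list, b still points at the original.
Step by step:
`a = [2, 3, 8]` → a = [2, 3, 8]
`b = a` → b = [2, 3, 8] (same object as a)
`a = [51, 78]` → a = [51, 78]
`b.append(833)` → b = [2, 3, 8, 833]
`print(a)` → prints [51, 78]
`print(b)` → prints [2, 3, 8, 833]

Answer:
[51, 78]
[2, 3, 8, 833]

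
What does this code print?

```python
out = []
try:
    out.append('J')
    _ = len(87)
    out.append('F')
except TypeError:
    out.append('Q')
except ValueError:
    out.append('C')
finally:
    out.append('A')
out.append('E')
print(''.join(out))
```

Execution trace: 'J' (try body) → 'Q' (except TypeError) → 'A' (finally) → 'E' (after the try/except). Output: JQAE

Answer: JQAE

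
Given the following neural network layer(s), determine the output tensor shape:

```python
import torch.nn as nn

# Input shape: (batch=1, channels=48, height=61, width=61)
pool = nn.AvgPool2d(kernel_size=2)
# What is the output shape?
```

Input: (1, 48, 61, 61) -> Output: (1, 48, 30, 30)

Answer: (1, 48, 30, 30)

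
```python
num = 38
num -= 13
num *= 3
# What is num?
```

Trace:
`num = 38` → num = 38
`num -= 13` → num = 25
`num *= 3` → num = 75
So num = 75

Answer: 75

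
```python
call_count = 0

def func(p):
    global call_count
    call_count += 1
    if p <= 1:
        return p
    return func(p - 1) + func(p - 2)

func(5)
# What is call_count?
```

Calls(p) = 1 + Calls(p-1) + Calls(p-2); Calls(0)=Calls(1)=1. For p=5 this gives 15.

Answer: 15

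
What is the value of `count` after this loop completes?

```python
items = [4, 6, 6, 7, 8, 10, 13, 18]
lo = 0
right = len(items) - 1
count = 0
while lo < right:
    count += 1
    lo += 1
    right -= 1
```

Iterations until pointers meet (list length 8)
`count` takes the values: 0 → 1 → 2 → 3 → 4

Answer: 4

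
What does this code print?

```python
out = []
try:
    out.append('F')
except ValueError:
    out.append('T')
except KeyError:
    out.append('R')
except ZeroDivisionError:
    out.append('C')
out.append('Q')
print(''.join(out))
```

Execution trace: 'F' (try body, no exception) → 'Q' (after the try/except). Output: FQ

Answer: FQ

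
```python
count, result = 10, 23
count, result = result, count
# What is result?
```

Trace:
`count, result = 10, 23` → count = 10; result = 23
`count, result = result, count` → count = 23; result = 10
So result = 10

Answer: 10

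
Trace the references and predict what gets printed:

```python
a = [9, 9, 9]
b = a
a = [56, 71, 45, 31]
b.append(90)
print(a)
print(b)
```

Key concept: rebinding vs mutation: a is rebound to a new list, b still points at the original.
Step by step:
`a = [9, 9, 9]` → a = [9, 9, 9]
`b = a` → b = [9, 9, 9] (same object as a)
`a = [56, 71, 45, 31]` → a = [56, 71, 45, 31]
`b.append(90)` → b = [9, 9, 9, 90]
`print(a)` → prints [56, 71, 45, 31]
`print(b)` → prints [9, 9, 9, 90]

Answer:
[56, 71, 45, 31]
[9, 9, 9, 90]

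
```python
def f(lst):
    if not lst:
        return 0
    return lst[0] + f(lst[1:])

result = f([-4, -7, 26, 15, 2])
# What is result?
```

(-4) + (-7) + 26 + 15 + 2 + 0 = 32

Answer: 32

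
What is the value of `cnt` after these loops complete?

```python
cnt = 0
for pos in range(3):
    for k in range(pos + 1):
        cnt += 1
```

Triangle: 1 + 2 + ... + 3
`cnt` takes the values: 0 → 1 → 2 → 3 → 4 → 5 → 6

Answer: 6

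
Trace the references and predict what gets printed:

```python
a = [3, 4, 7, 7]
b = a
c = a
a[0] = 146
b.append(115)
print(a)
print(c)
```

Key concept: multiple aliases.
Step by step:
`a = [3, 4, 7, 7]` → a = [3, 4, 7, 7]
`b = a` → b = [3, 4, 7, 7] (same object as a)
`c = a` → c = [3, 4, 7, 7] (same object as a, b)
`a[0] = 146` → a = [146, 4, 7, 7] (same object as b, c); b = [146, 4, 7, 7] (same object as a, c); c = [146, 4, 7, 7] (same object as a, b)
`b.append(115)` → a = [146, 4, 7, 7, 115] (same object as b, c); b = [146, 4, 7, 7, 115] (same object as a, c); c = [146, 4, 7, 7, 115] (same object as a, b)
`print(a)` → prints [146, 4, 7, 7, 115]
`print(c)` → prints [146, 4, 7, 7, 115]

Answer:
[146, 4, 7, 7, 115]
[146, 4, 7, 7, 115]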